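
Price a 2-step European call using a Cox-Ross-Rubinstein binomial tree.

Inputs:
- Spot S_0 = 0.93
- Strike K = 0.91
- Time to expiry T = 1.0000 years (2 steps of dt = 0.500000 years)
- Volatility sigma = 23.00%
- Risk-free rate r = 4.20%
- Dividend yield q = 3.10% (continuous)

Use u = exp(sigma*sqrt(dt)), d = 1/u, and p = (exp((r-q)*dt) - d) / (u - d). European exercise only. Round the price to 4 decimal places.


dt = T/N = 0.500000
u = exp(sigma*sqrt(dt)) = 1.176607; d = 1/u = 0.849902
p = (exp((r-q)*dt) - d) / (u - d) = 0.476312
Discount per step: exp(-r*dt) = 0.979219
Stock lattice S(k, i) with i counting down-moves:
  k=0: S(0,0) = 0.9300
  k=1: S(1,0) = 1.0942; S(1,1) = 0.7904
  k=2: S(2,0) = 1.2875; S(2,1) = 0.9300; S(2,2) = 0.6718
Terminal payoffs V(N, i) = max(S_T - K, 0):
  V(2,0) = 0.377495; V(2,1) = 0.020000; V(2,2) = 0.000000
Backward induction: V(k, i) = exp(-r*dt) * [p * V(k+1, i) + (1-p) * V(k+1, i+1)].
  V(1,0) = exp(-r*dt) * [p*0.377495 + (1-p)*0.020000] = 0.186325
  V(1,1) = exp(-r*dt) * [p*0.020000 + (1-p)*0.000000] = 0.009328
  V(0,0) = exp(-r*dt) * [p*0.186325 + (1-p)*0.009328] = 0.091688

Answer: Price = V(0,0) = 0.0917


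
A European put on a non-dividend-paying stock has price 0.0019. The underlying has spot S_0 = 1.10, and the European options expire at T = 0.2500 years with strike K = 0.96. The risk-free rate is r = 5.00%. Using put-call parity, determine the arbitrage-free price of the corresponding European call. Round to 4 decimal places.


Answer: Call price = 0.1538

Derivation:
Put-call parity: C - P = S_0 * exp(-qT) - K * exp(-rT).
S_0 * exp(-qT) = 1.1000 * 1.00000000 = 1.10000000
K * exp(-rT) = 0.9600 * 0.98757780 = 0.94807469
C = P + S*exp(-qT) - K*exp(-rT)
C = 0.0019 + 1.10000000 - 0.94807469 = 0.1538


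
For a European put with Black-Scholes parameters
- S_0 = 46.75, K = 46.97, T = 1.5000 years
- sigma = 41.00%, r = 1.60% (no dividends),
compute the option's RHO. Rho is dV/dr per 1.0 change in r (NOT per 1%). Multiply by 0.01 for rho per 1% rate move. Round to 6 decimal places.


Answer: Rho = -40.183129

Derivation:
d1 = 0.2895180489; d2 = -0.2126273483
phi(d1) = 0.3825679924; exp(-qT) = 1.0000000000; exp(-rT) = 0.9762857098
N(-d2) = 0.5841911809
Rho = -K*T*exp(-rT)*N(-d2) = -46.9700 * 1.5000 * 0.9762857098 * 0.5841911809 = -40.183129


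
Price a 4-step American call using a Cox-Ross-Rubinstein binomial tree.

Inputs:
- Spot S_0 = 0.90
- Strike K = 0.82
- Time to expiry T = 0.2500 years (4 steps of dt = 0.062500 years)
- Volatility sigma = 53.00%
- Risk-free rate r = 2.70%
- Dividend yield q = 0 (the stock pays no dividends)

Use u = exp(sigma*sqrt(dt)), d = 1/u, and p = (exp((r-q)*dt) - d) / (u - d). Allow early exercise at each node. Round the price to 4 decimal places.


Answer: Price = V(0,0) = 0.1433

Derivation:
dt = T/N = 0.062500
u = exp(sigma*sqrt(dt)) = 1.141679; d = 1/u = 0.875903
p = (exp((r-q)*dt) - d) / (u - d) = 0.473278
Discount per step: exp(-r*dt) = 0.998314
Stock lattice S(k, i) with i counting down-moves:
  k=0: S(0,0) = 0.9000
  k=1: S(1,0) = 1.0275; S(1,1) = 0.7883
  k=2: S(2,0) = 1.1731; S(2,1) = 0.9000; S(2,2) = 0.6905
  k=3: S(3,0) = 1.3393; S(3,1) = 1.0275; S(3,2) = 0.7883; S(3,3) = 0.6048
  k=4: S(4,0) = 1.5290; S(4,1) = 1.1731; S(4,2) = 0.9000; S(4,3) = 0.6905; S(4,4) = 0.5297
Terminal payoffs V(N, i) = max(S_T - K, 0):
  V(4,0) = 0.709039; V(4,1) = 0.353088; V(4,2) = 0.080000; V(4,3) = 0.000000; V(4,4) = 0.000000
Backward induction: V(k, i) = exp(-r*dt) * [p * V(k+1, i) + (1-p) * V(k+1, i+1)]; then take max(V_cont, immediate exercise) for American.
  V(3,0) = exp(-r*dt) * [p*0.709039 + (1-p)*0.353088] = 0.520672; exercise = 0.519290; V(3,0) = max -> 0.520672
  V(3,1) = exp(-r*dt) * [p*0.353088 + (1-p)*0.080000] = 0.208894; exercise = 0.207511; V(3,1) = max -> 0.208894
  V(3,2) = exp(-r*dt) * [p*0.080000 + (1-p)*0.000000] = 0.037798; exercise = 0.000000; V(3,2) = max -> 0.037798
  V(3,3) = exp(-r*dt) * [p*0.000000 + (1-p)*0.000000] = 0.000000; exercise = 0.000000; V(3,3) = max -> 0.000000
  V(2,0) = exp(-r*dt) * [p*0.520672 + (1-p)*0.208894] = 0.355851; exercise = 0.353088; V(2,0) = max -> 0.355851
  V(2,1) = exp(-r*dt) * [p*0.208894 + (1-p)*0.037798] = 0.118574; exercise = 0.080000; V(2,1) = max -> 0.118574
  V(2,2) = exp(-r*dt) * [p*0.037798 + (1-p)*0.000000] = 0.017859; exercise = 0.000000; V(2,2) = max -> 0.017859
  V(1,0) = exp(-r*dt) * [p*0.355851 + (1-p)*0.118574] = 0.230482; exercise = 0.207511; V(1,0) = max -> 0.230482
  V(1,1) = exp(-r*dt) * [p*0.118574 + (1-p)*0.017859] = 0.065415; exercise = 0.000000; V(1,1) = max -> 0.065415
  V(0,0) = exp(-r*dt) * [p*0.230482 + (1-p)*0.065415] = 0.143296; exercise = 0.080000; V(0,0) = max -> 0.143296


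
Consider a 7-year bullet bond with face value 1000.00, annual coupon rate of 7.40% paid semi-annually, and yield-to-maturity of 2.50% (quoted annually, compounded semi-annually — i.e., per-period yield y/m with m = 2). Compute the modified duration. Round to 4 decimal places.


Coupon per period c = face * coupon_rate / m = 37.000000
Periods per year m = 2; per-period yield y/m = 0.012500
Number of cashflows N = 14
Cashflows (t years, CF_t, discount factor 1/(1+y/m)^(m*t), PV):
  t = 0.5000: CF_t = 37.000000, DF = 0.987654, PV = 36.543210
  t = 1.0000: CF_t = 37.000000, DF = 0.975461, PV = 36.092059
  t = 1.5000: CF_t = 37.000000, DF = 0.963418, PV = 35.646478
  t = 2.0000: CF_t = 37.000000, DF = 0.951524, PV = 35.206398
  t = 2.5000: CF_t = 37.000000, DF = 0.939777, PV = 34.771751
  t = 3.0000: CF_t = 37.000000, DF = 0.928175, PV = 34.342470
  t = 3.5000: CF_t = 37.000000, DF = 0.916716, PV = 33.918489
  t = 4.0000: CF_t = 37.000000, DF = 0.905398, PV = 33.499743
  t = 4.5000: CF_t = 37.000000, DF = 0.894221, PV = 33.086165
  t = 5.0000: CF_t = 37.000000, DF = 0.883181, PV = 32.677694
  t = 5.5000: CF_t = 37.000000, DF = 0.872277, PV = 32.274266
  t = 6.0000: CF_t = 37.000000, DF = 0.861509, PV = 31.875818
  t = 6.5000: CF_t = 37.000000, DF = 0.850873, PV = 31.482290
  t = 7.0000: CF_t = 1037.000000, DF = 0.840368, PV = 871.461710
Price P = sum_t PV_t = 1312.878542
First compute Macaulay numerator sum_t t * PV_t:
  t * PV_t at t = 0.5000: 18.271605
  t * PV_t at t = 1.0000: 36.092059
  t * PV_t at t = 1.5000: 53.469717
  t * PV_t at t = 2.0000: 70.412796
  t * PV_t at t = 2.5000: 86.929378
  t * PV_t at t = 3.0000: 103.027411
  t * PV_t at t = 3.5000: 118.714713
  t * PV_t at t = 4.0000: 133.998970
  t * PV_t at t = 4.5000: 148.887745
  t * PV_t at t = 5.0000: 163.388471
  t * PV_t at t = 5.5000: 177.508463
  t * PV_t at t = 6.0000: 191.254909
  t * PV_t at t = 6.5000: 204.634882
  t * PV_t at t = 7.0000: 6100.231970
Macaulay duration D = 7606.823090 / 1312.878542 = 5.794004
Modified duration = D / (1 + y/m) = 5.794004 / (1 + 0.012500) = 5.722473

Answer: Modified duration = 5.7225


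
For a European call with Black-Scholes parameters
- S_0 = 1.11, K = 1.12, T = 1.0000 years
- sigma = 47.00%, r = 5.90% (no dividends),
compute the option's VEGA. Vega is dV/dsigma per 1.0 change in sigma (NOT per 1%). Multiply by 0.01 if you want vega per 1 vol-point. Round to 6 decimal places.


Answer: Vega = 0.417750

Derivation:
d1 = 0.3414496383; d2 = -0.1285503617
phi(d1) = 0.3763512256; exp(-qT) = 1.0000000000; exp(-rT) = 0.9427067692
Vega = S * exp(-qT) * phi(d1) * sqrt(T) = 1.1100 * 1.0000000000 * 0.3763512256 * 1.0000000000 = 0.417750


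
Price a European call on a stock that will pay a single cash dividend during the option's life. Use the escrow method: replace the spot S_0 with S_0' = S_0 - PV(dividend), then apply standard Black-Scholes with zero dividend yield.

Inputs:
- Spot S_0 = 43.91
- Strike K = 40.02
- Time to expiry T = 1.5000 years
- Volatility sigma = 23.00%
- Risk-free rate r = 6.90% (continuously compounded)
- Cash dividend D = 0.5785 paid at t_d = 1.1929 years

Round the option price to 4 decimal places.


Answer: Price = 9.0046

Derivation:
PV(D) = D * exp(-r * t_d) = 0.5785 * 0.92098632 = 0.53279058
S_0' = S_0 - PV(D) = 43.9100 - 0.53279058 = 43.37720942
d1 = (ln(S_0'/K) + (r + sigma^2/2)*T) / (sigma*sqrt(T)) = 0.79423763
d2 = d1 - sigma*sqrt(T) = 0.51254630
exp(-rT) = 0.90167602
N(d1) = 0.78647145; N(d2) = 0.69586564
C = S_0' * N(d1) - K * exp(-rT) * N(d2) = 43.37720942 * 0.78647145 - 40.0200 * 0.90167602 * 0.69586564 = 9.0046


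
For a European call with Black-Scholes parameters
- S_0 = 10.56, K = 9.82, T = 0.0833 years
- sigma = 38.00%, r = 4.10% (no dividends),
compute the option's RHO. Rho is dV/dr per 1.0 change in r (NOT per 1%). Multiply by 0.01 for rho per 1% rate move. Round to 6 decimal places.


d1 = 0.7484112884; d2 = 0.6387366788
phi(d1) = 0.3014960809; exp(-qT) = 1.0000000000; exp(-rT) = 0.9965905255
N(d2) = 0.7385028763
Rho = K*T*exp(-rT)*N(d2) = 9.8200 * 0.0833 * 0.9965905255 * 0.7385028763 = 0.602040

Answer: Rho = 0.602040


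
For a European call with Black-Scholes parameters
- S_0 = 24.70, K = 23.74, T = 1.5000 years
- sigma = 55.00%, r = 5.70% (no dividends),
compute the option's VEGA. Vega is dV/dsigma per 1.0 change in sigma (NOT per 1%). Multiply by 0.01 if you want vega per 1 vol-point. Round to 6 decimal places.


d1 = 0.5225828329; d2 = -0.1510268464
phi(d1) = 0.3480236152; exp(-qT) = 1.0000000000; exp(-rT) = 0.9180531431
Vega = S * exp(-qT) * phi(d1) * sqrt(T) = 24.7000 * 1.0000000000 * 0.3480236152 * 1.2247448714 = 10.528131

Answer: Vega = 10.528131


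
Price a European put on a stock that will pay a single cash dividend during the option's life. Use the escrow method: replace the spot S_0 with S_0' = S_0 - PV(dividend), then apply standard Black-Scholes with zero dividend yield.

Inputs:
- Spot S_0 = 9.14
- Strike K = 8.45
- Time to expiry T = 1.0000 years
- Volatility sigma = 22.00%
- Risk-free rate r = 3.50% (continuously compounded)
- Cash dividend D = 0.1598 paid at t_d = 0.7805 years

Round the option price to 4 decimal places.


PV(D) = D * exp(-r * t_d) = 0.1598 * 0.97305225 = 0.15549375
S_0' = S_0 - PV(D) = 9.1400 - 0.15549375 = 8.98450625
d1 = (ln(S_0'/K) + (r + sigma^2/2)*T) / (sigma*sqrt(T)) = 0.54788693
d2 = d1 - sigma*sqrt(T) = 0.32788693
exp(-rT) = 0.96560542
N(-d1) = 0.29188477; N(-d2) = 0.37149858
P = K * exp(-rT) * N(-d2) - S_0' * N(-d1) = 8.4500 * 0.96560542 * 0.37149858 - 8.98450625 * 0.29188477 = 0.4088

Answer: Price = 0.4088


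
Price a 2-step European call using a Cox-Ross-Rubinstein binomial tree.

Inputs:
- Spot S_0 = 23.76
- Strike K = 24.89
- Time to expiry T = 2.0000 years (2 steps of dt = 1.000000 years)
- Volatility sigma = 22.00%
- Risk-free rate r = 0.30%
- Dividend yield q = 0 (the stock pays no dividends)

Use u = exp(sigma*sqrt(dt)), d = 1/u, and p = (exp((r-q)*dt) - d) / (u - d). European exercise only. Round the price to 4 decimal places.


Answer: Price = V(0,0) = 2.4374

Derivation:
dt = T/N = 1.000000
u = exp(sigma*sqrt(dt)) = 1.246077; d = 1/u = 0.802519
p = (exp((r-q)*dt) - d) / (u - d) = 0.451994
Discount per step: exp(-r*dt) = 0.997004
Stock lattice S(k, i) with i counting down-moves:
  k=0: S(0,0) = 23.7600
  k=1: S(1,0) = 29.6068; S(1,1) = 19.0678
  k=2: S(2,0) = 36.8923; S(2,1) = 23.7600; S(2,2) = 15.3023
Terminal payoffs V(N, i) = max(S_T - K, 0):
  V(2,0) = 12.002324; V(2,1) = 0.000000; V(2,2) = 0.000000
Backward induction: V(k, i) = exp(-r*dt) * [p * V(k+1, i) + (1-p) * V(k+1, i+1)].
  V(1,0) = exp(-r*dt) * [p*12.002324 + (1-p)*0.000000] = 5.408733
  V(1,1) = exp(-r*dt) * [p*0.000000 + (1-p)*0.000000] = 0.000000
  V(0,0) = exp(-r*dt) * [p*5.408733 + (1-p)*0.000000] = 2.437394


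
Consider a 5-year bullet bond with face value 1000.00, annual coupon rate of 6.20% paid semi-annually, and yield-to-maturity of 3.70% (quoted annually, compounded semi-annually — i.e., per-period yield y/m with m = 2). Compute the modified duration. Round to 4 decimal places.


Answer: Modified duration = 4.3335

Derivation:
Coupon per period c = face * coupon_rate / m = 31.000000
Periods per year m = 2; per-period yield y/m = 0.018500
Number of cashflows N = 10
Cashflows (t years, CF_t, discount factor 1/(1+y/m)^(m*t), PV):
  t = 0.5000: CF_t = 31.000000, DF = 0.981836, PV = 30.436917
  t = 1.0000: CF_t = 31.000000, DF = 0.964002, PV = 29.884062
  t = 1.5000: CF_t = 31.000000, DF = 0.946492, PV = 29.341249
  t = 2.0000: CF_t = 31.000000, DF = 0.929300, PV = 28.808295
  t = 2.5000: CF_t = 31.000000, DF = 0.912420, PV = 28.285022
  t = 3.0000: CF_t = 31.000000, DF = 0.895847, PV = 27.771254
  t = 3.5000: CF_t = 31.000000, DF = 0.879575, PV = 27.266818
  t = 4.0000: CF_t = 31.000000, DF = 0.863598, PV = 26.771544
  t = 4.5000: CF_t = 31.000000, DF = 0.847912, PV = 26.285267
  t = 5.0000: CF_t = 1031.000000, DF = 0.832510, PV = 858.318221
Price P = sum_t PV_t = 1113.168650
First compute Macaulay numerator sum_t t * PV_t:
  t * PV_t at t = 0.5000: 15.218459
  t * PV_t at t = 1.0000: 29.884062
  t * PV_t at t = 1.5000: 44.011873
  t * PV_t at t = 2.0000: 57.616591
  t * PV_t at t = 2.5000: 70.712556
  t * PV_t at t = 3.0000: 83.313763
  t * PV_t at t = 3.5000: 95.433863
  t * PV_t at t = 4.0000: 107.086178
  t * PV_t at t = 4.5000: 118.283702
  t * PV_t at t = 5.0000: 4291.591103
Macaulay duration D = 4913.152149 / 1113.168650 = 4.413664
Modified duration = D / (1 + y/m) = 4.413664 / (1 + 0.018500) = 4.333494


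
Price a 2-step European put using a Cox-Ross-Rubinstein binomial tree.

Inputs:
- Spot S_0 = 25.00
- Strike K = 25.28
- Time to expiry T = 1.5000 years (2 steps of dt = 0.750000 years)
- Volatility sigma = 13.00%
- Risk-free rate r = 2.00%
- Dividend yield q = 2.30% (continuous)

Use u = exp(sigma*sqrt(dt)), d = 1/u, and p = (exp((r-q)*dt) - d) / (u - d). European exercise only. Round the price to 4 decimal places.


dt = T/N = 0.750000
u = exp(sigma*sqrt(dt)) = 1.119165; d = 1/u = 0.893523
p = (exp((r-q)*dt) - d) / (u - d) = 0.461924
Discount per step: exp(-r*dt) = 0.985112
Stock lattice S(k, i) with i counting down-moves:
  k=0: S(0,0) = 25.0000
  k=1: S(1,0) = 27.9791; S(1,1) = 22.3381
  k=2: S(2,0) = 31.3133; S(2,1) = 25.0000; S(2,2) = 19.9596
Terminal payoffs V(N, i) = max(K - S_T, 0):
  V(2,0) = 0.000000; V(2,1) = 0.280000; V(2,2) = 5.320420
Backward induction: V(k, i) = exp(-r*dt) * [p * V(k+1, i) + (1-p) * V(k+1, i+1)].
  V(1,0) = exp(-r*dt) * [p*0.000000 + (1-p)*0.280000] = 0.148418
  V(1,1) = exp(-r*dt) * [p*0.280000 + (1-p)*5.320420] = 2.947584
  V(0,0) = exp(-r*dt) * [p*0.148418 + (1-p)*2.947584] = 1.629950

Answer: Price = V(0,0) = 1.6300


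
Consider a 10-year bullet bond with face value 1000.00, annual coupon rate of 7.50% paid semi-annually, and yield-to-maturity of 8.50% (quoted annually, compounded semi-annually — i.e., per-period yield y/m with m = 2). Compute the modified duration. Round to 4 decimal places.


Answer: Modified duration = 6.8086

Derivation:
Coupon per period c = face * coupon_rate / m = 37.500000
Periods per year m = 2; per-period yield y/m = 0.042500
Number of cashflows N = 20
Cashflows (t years, CF_t, discount factor 1/(1+y/m)^(m*t), PV):
  t = 0.5000: CF_t = 37.500000, DF = 0.959233, PV = 35.971223
  t = 1.0000: CF_t = 37.500000, DF = 0.920127, PV = 34.504770
  t = 1.5000: CF_t = 37.500000, DF = 0.882616, PV = 33.098101
  t = 2.0000: CF_t = 37.500000, DF = 0.846634, PV = 31.748778
  t = 2.5000: CF_t = 37.500000, DF = 0.812119, PV = 30.454463
  t = 3.0000: CF_t = 37.500000, DF = 0.779011, PV = 29.212914
  t = 3.5000: CF_t = 37.500000, DF = 0.747253, PV = 28.021980
  t = 4.0000: CF_t = 37.500000, DF = 0.716789, PV = 26.879597
  t = 4.5000: CF_t = 37.500000, DF = 0.687568, PV = 25.783786
  t = 5.0000: CF_t = 37.500000, DF = 0.659537, PV = 24.732649
  t = 5.5000: CF_t = 37.500000, DF = 0.632650, PV = 23.724363
  t = 6.0000: CF_t = 37.500000, DF = 0.606858, PV = 22.757183
  t = 6.5000: CF_t = 37.500000, DF = 0.582118, PV = 21.829432
  t = 7.0000: CF_t = 37.500000, DF = 0.558387, PV = 20.939503
  t = 7.5000: CF_t = 37.500000, DF = 0.535623, PV = 20.085855
  t = 8.0000: CF_t = 37.500000, DF = 0.513787, PV = 19.267007
  t = 8.5000: CF_t = 37.500000, DF = 0.492841, PV = 18.481541
  t = 9.0000: CF_t = 37.500000, DF = 0.472749, PV = 17.728097
  t = 9.5000: CF_t = 37.500000, DF = 0.453477, PV = 17.005369
  t = 10.0000: CF_t = 1037.500000, DF = 0.434989, PV = 451.301558
Price P = sum_t PV_t = 933.528171
First compute Macaulay numerator sum_t t * PV_t:
  t * PV_t at t = 0.5000: 17.985612
  t * PV_t at t = 1.0000: 34.504770
  t * PV_t at t = 1.5000: 49.647151
  t * PV_t at t = 2.0000: 63.497556
  t * PV_t at t = 2.5000: 76.136158
  t * PV_t at t = 3.0000: 87.638743
  t * PV_t at t = 3.5000: 98.076931
  t * PV_t at t = 4.0000: 107.518389
  t * PV_t at t = 4.5000: 116.027039
  t * PV_t at t = 5.0000: 123.663244
  t * PV_t at t = 5.5000: 130.483999
  t * PV_t at t = 6.0000: 136.543099
  t * PV_t at t = 6.5000: 141.891310
  t * PV_t at t = 7.0000: 146.576523
  t * PV_t at t = 7.5000: 150.643909
  t * PV_t at t = 8.0000: 154.136054
  t * PV_t at t = 8.5000: 157.093101
  t * PV_t at t = 9.0000: 159.552874
  t * PV_t at t = 9.5000: 161.551005
  t * PV_t at t = 10.0000: 4513.015576
Macaulay duration D = 6626.183043 / 933.528171 = 7.098000
Modified duration = D / (1 + y/m) = 7.098000 / (1 + 0.042500) = 6.808633


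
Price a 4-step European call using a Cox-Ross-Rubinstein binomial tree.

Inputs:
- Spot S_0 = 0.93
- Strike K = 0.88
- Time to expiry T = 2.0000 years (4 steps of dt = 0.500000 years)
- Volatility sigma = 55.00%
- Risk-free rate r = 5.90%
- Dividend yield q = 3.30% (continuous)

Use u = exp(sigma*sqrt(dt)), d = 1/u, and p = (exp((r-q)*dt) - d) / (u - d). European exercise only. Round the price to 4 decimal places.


Answer: Price = V(0,0) = 0.2889

Derivation:
dt = T/N = 0.500000
u = exp(sigma*sqrt(dt)) = 1.475370; d = 1/u = 0.677796
p = (exp((r-q)*dt) - d) / (u - d) = 0.420386
Discount per step: exp(-r*dt) = 0.970931
Stock lattice S(k, i) with i counting down-moves:
  k=0: S(0,0) = 0.9300
  k=1: S(1,0) = 1.3721; S(1,1) = 0.6304
  k=2: S(2,0) = 2.0243; S(2,1) = 0.9300; S(2,2) = 0.4272
  k=3: S(3,0) = 2.9867; S(3,1) = 1.3721; S(3,2) = 0.6304; S(3,3) = 0.2896
  k=4: S(4,0) = 4.4064; S(4,1) = 2.0243; S(4,2) = 0.9300; S(4,3) = 0.4272; S(4,4) = 0.1963
Terminal payoffs V(N, i) = max(S_T - K, 0):
  V(4,0) = 3.526427; V(4,1) = 1.144346; V(4,2) = 0.050000; V(4,3) = 0.000000; V(4,4) = 0.000000
Backward induction: V(k, i) = exp(-r*dt) * [p * V(k+1, i) + (1-p) * V(k+1, i+1)].
  V(3,0) = exp(-r*dt) * [p*3.526427 + (1-p)*1.144346] = 2.083365
  V(3,1) = exp(-r*dt) * [p*1.144346 + (1-p)*0.050000] = 0.495221
  V(3,2) = exp(-r*dt) * [p*0.050000 + (1-p)*0.000000] = 0.020408
  V(3,3) = exp(-r*dt) * [p*0.000000 + (1-p)*0.000000] = 0.000000
  V(2,0) = exp(-r*dt) * [p*2.083365 + (1-p)*0.495221] = 1.129051
  V(2,1) = exp(-r*dt) * [p*0.495221 + (1-p)*0.020408] = 0.213617
  V(2,2) = exp(-r*dt) * [p*0.020408 + (1-p)*0.000000] = 0.008330
  V(1,0) = exp(-r*dt) * [p*1.129051 + (1-p)*0.213617] = 0.581056
  V(1,1) = exp(-r*dt) * [p*0.213617 + (1-p)*0.008330] = 0.091879
  V(0,0) = exp(-r*dt) * [p*0.581056 + (1-p)*0.091879] = 0.288873


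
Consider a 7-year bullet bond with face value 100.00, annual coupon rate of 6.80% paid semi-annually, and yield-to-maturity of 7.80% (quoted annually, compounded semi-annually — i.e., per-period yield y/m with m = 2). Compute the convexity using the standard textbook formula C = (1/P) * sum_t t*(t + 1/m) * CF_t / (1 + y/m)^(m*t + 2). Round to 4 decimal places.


Coupon per period c = face * coupon_rate / m = 3.400000
Periods per year m = 2; per-period yield y/m = 0.039000
Number of cashflows N = 14
Cashflows (t years, CF_t, discount factor 1/(1+y/m)^(m*t), PV):
  t = 0.5000: CF_t = 3.400000, DF = 0.962464, PV = 3.272377
  t = 1.0000: CF_t = 3.400000, DF = 0.926337, PV = 3.149545
  t = 1.5000: CF_t = 3.400000, DF = 0.891566, PV = 3.031323
  t = 2.0000: CF_t = 3.400000, DF = 0.858100, PV = 2.917539
  t = 2.5000: CF_t = 3.400000, DF = 0.825890, PV = 2.808026
  t = 3.0000: CF_t = 3.400000, DF = 0.794889, PV = 2.702624
  t = 3.5000: CF_t = 3.400000, DF = 0.765052, PV = 2.601178
  t = 4.0000: CF_t = 3.400000, DF = 0.736335, PV = 2.503540
  t = 4.5000: CF_t = 3.400000, DF = 0.708696, PV = 2.409567
  t = 5.0000: CF_t = 3.400000, DF = 0.682094, PV = 2.319121
  t = 5.5000: CF_t = 3.400000, DF = 0.656491, PV = 2.232070
  t = 6.0000: CF_t = 3.400000, DF = 0.631849, PV = 2.148287
  t = 6.5000: CF_t = 3.400000, DF = 0.608132, PV = 2.067649
  t = 7.0000: CF_t = 103.400000, DF = 0.585305, PV = 60.520551
Price P = sum_t PV_t = 94.683399
Convexity numerator sum_t t*(t + 1/m) * CF_t / (1+y/m)^(m*t + 2):
  t = 0.5000: term = 1.515662
  t = 1.0000: term = 4.376309
  t = 1.5000: term = 8.424079
  t = 2.0000: term = 13.513120
  t = 2.5000: term = 19.508836
  t = 3.0000: term = 26.287170
  t = 3.5000: term = 33.733937
  t = 4.0000: term = 41.744181
  t = 4.5000: term = 50.221585
  t = 5.0000: term = 59.077899
  t = 5.5000: term = 68.232414
  t = 6.0000: term = 77.611461
  t = 6.5000: term = 87.147935
  t = 7.0000: term = 2943.276624
Convexity = (1/P) * sum = 3434.671211 / 94.683399 = 36.275326

Answer: Convexity = 36.2753


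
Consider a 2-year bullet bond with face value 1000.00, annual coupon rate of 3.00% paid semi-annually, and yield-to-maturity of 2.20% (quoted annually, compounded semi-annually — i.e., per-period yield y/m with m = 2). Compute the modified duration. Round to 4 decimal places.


Answer: Modified duration = 1.9352

Derivation:
Coupon per period c = face * coupon_rate / m = 15.000000
Periods per year m = 2; per-period yield y/m = 0.011000
Number of cashflows N = 4
Cashflows (t years, CF_t, discount factor 1/(1+y/m)^(m*t), PV):
  t = 0.5000: CF_t = 15.000000, DF = 0.989120, PV = 14.836795
  t = 1.0000: CF_t = 15.000000, DF = 0.978358, PV = 14.675366
  t = 1.5000: CF_t = 15.000000, DF = 0.967713, PV = 14.515694
  t = 2.0000: CF_t = 1015.000000, DF = 0.957184, PV = 971.541642
Price P = sum_t PV_t = 1015.569497
First compute Macaulay numerator sum_t t * PV_t:
  t * PV_t at t = 0.5000: 7.418398
  t * PV_t at t = 1.0000: 14.675366
  t * PV_t at t = 1.5000: 21.773540
  t * PV_t at t = 2.0000: 1943.083284
Macaulay duration D = 1986.950588 / 1015.569497 = 1.956489
Modified duration = D / (1 + y/m) = 1.956489 / (1 + 0.011000) = 1.935202


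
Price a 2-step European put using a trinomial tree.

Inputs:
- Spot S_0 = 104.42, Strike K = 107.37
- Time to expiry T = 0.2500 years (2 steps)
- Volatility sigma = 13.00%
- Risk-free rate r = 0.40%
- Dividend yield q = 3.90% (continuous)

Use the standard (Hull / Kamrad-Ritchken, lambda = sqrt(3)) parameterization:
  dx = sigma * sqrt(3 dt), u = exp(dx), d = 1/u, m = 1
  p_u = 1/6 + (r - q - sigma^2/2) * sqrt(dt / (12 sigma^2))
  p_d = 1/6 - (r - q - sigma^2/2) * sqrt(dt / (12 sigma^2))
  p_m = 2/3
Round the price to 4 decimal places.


dt = T/N = 0.125000; dx = sigma*sqrt(3*dt) = 0.079608
u = exp(dx) = 1.082863; d = 1/u = 0.923478
p_u = 0.132554, p_m = 0.666667, p_d = 0.200779
Discount per step: exp(-r*dt) = 0.999500
Stock lattice S(k, j) with j the centered position index:
  k=0: S(0,+0) = 104.4200
  k=1: S(1,-1) = 96.4296; S(1,+0) = 104.4200; S(1,+1) = 113.0725
  k=2: S(2,-2) = 89.0506; S(2,-1) = 96.4296; S(2,+0) = 104.4200; S(2,+1) = 113.0725; S(2,+2) = 122.4421
Terminal payoffs V(N, j) = max(K - S_T, 0):
  V(2,-2) = 18.319431; V(2,-1) = 10.940438; V(2,+0) = 2.950000; V(2,+1) = 0.000000; V(2,+2) = 0.000000
Backward induction: V(k, j) = exp(-r*dt) * [p_u * V(k+1, j+1) + p_m * V(k+1, j) + p_d * V(k+1, j-1)]
  V(1,-1) = exp(-r*dt) * [p_u*2.950000 + p_m*10.940438 + p_d*18.319431] = 11.357137
  V(1,+0) = exp(-r*dt) * [p_u*0.000000 + p_m*2.950000 + p_d*10.940438] = 4.161195
  V(1,+1) = exp(-r*dt) * [p_u*0.000000 + p_m*0.000000 + p_d*2.950000] = 0.592002
  V(0,+0) = exp(-r*dt) * [p_u*0.592002 + p_m*4.161195 + p_d*11.357137] = 5.130311

Answer: Price = V(0,0) = 5.1303


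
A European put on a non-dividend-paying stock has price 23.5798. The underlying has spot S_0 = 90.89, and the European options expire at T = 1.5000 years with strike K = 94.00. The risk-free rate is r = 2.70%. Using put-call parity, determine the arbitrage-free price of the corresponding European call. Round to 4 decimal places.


Answer: Call price = 24.2007

Derivation:
Put-call parity: C - P = S_0 * exp(-qT) - K * exp(-rT).
S_0 * exp(-qT) = 90.8900 * 1.00000000 = 90.89000000
K * exp(-rT) = 94.0000 * 0.96030916 = 90.26906146
C = P + S*exp(-qT) - K*exp(-rT)
C = 23.5798 + 90.89000000 - 90.26906146 = 24.2007


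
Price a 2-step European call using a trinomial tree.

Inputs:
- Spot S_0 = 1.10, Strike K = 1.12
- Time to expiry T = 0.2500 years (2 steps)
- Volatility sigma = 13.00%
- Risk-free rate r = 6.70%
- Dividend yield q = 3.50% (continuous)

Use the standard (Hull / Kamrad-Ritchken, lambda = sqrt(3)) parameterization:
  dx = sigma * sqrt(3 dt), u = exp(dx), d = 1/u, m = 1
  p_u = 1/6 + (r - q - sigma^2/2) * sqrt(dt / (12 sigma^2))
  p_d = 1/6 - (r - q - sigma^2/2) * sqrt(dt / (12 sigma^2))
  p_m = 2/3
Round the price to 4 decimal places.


Answer: Price = V(0,0) = 0.0230

Derivation:
dt = T/N = 0.125000; dx = sigma*sqrt(3*dt) = 0.079608
u = exp(dx) = 1.082863; d = 1/u = 0.923478
p_u = 0.185156, p_m = 0.666667, p_d = 0.148178
Discount per step: exp(-r*dt) = 0.991660
Stock lattice S(k, j) with j the centered position index:
  k=0: S(0,+0) = 1.1000
  k=1: S(1,-1) = 1.0158; S(1,+0) = 1.1000; S(1,+1) = 1.1911
  k=2: S(2,-2) = 0.9381; S(2,-1) = 1.0158; S(2,+0) = 1.1000; S(2,+1) = 1.1911; S(2,+2) = 1.2899
Terminal payoffs V(N, j) = max(S_T - K, 0):
  V(2,-2) = 0.000000; V(2,-1) = 0.000000; V(2,+0) = 0.000000; V(2,+1) = 0.071149; V(2,+2) = 0.169851
Backward induction: V(k, j) = exp(-r*dt) * [p_u * V(k+1, j+1) + p_m * V(k+1, j) + p_d * V(k+1, j-1)]
  V(1,-1) = exp(-r*dt) * [p_u*0.000000 + p_m*0.000000 + p_d*0.000000] = 0.000000
  V(1,+0) = exp(-r*dt) * [p_u*0.071149 + p_m*0.000000 + p_d*0.000000] = 0.013064
  V(1,+1) = exp(-r*dt) * [p_u*0.169851 + p_m*0.071149 + p_d*0.000000] = 0.078224
  V(0,+0) = exp(-r*dt) * [p_u*0.078224 + p_m*0.013064 + p_d*0.000000] = 0.022999


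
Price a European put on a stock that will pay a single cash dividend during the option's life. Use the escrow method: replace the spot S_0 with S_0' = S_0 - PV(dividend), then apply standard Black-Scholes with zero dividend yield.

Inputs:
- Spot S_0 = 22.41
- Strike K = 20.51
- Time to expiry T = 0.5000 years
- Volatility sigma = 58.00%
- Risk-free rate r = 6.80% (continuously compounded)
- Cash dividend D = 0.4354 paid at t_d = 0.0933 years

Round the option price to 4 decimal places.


Answer: Price = 2.4245

Derivation:
PV(D) = D * exp(-r * t_d) = 0.4354 * 0.99367568 = 0.43264639
S_0' = S_0 - PV(D) = 22.4100 - 0.43264639 = 21.97735361
d1 = (ln(S_0'/K) + (r + sigma^2/2)*T) / (sigma*sqrt(T)) = 0.45644954
d2 = d1 - sigma*sqrt(T) = 0.04632761
exp(-rT) = 0.96657150
N(-d1) = 0.32403337; N(-d2) = 0.48152457
P = K * exp(-rT) * N(-d2) - S_0' * N(-d1) = 20.5100 * 0.96657150 * 0.48152457 - 21.97735361 * 0.32403337 = 2.4245


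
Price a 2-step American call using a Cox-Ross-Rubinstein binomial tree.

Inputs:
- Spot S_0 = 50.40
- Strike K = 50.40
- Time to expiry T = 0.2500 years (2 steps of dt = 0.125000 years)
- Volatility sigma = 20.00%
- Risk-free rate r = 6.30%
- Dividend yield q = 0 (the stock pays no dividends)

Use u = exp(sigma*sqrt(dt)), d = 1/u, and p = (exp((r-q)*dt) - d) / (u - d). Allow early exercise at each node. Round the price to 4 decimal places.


Answer: Price = V(0,0) = 2.1830

Derivation:
dt = T/N = 0.125000
u = exp(sigma*sqrt(dt)) = 1.073271; d = 1/u = 0.931731
p = (exp((r-q)*dt) - d) / (u - d) = 0.538188
Discount per step: exp(-r*dt) = 0.992156
Stock lattice S(k, i) with i counting down-moves:
  k=0: S(0,0) = 50.4000
  k=1: S(1,0) = 54.0928; S(1,1) = 46.9593
  k=2: S(2,0) = 58.0563; S(2,1) = 50.4000; S(2,2) = 43.7534
Terminal payoffs V(N, i) = max(S_T - K, 0):
  V(2,0) = 7.656259; V(2,1) = 0.000000; V(2,2) = 0.000000
Backward induction: V(k, i) = exp(-r*dt) * [p * V(k+1, i) + (1-p) * V(k+1, i+1)]; then take max(V_cont, immediate exercise) for American.
  V(1,0) = exp(-r*dt) * [p*7.656259 + (1-p)*0.000000] = 4.088183; exercise = 3.692841; V(1,0) = max -> 4.088183
  V(1,1) = exp(-r*dt) * [p*0.000000 + (1-p)*0.000000] = 0.000000; exercise = 0.000000; V(1,1) = max -> 0.000000
  V(0,0) = exp(-r*dt) * [p*4.088183 + (1-p)*0.000000] = 2.182951; exercise = 0.000000; V(0,0) = max -> 2.182951


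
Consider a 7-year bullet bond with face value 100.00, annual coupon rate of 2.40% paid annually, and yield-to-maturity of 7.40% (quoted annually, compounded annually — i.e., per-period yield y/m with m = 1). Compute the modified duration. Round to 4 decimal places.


Answer: Modified duration = 5.9864

Derivation:
Coupon per period c = face * coupon_rate / m = 2.400000
Periods per year m = 1; per-period yield y/m = 0.074000
Number of cashflows N = 7
Cashflows (t years, CF_t, discount factor 1/(1+y/m)^(m*t), PV):
  t = 1.0000: CF_t = 2.400000, DF = 0.931099, PV = 2.234637
  t = 2.0000: CF_t = 2.400000, DF = 0.866945, PV = 2.080667
  t = 3.0000: CF_t = 2.400000, DF = 0.807211, PV = 1.937307
  t = 4.0000: CF_t = 2.400000, DF = 0.751593, PV = 1.803824
  t = 5.0000: CF_t = 2.400000, DF = 0.699808, PV = 1.679538
  t = 6.0000: CF_t = 2.400000, DF = 0.651590, PV = 1.563816
  t = 7.0000: CF_t = 102.400000, DF = 0.606694, PV = 62.125513
Price P = sum_t PV_t = 73.425301
First compute Macaulay numerator sum_t t * PV_t:
  t * PV_t at t = 1.0000: 2.234637
  t * PV_t at t = 2.0000: 4.161335
  t * PV_t at t = 3.0000: 5.811920
  t * PV_t at t = 4.0000: 7.215295
  t * PV_t at t = 5.0000: 8.397690
  t * PV_t at t = 6.0000: 9.382894
  t * PV_t at t = 7.0000: 434.878590
Macaulay duration D = 472.082361 / 73.425301 = 6.429424
Modified duration = D / (1 + y/m) = 6.429424 / (1 + 0.074000) = 5.986428


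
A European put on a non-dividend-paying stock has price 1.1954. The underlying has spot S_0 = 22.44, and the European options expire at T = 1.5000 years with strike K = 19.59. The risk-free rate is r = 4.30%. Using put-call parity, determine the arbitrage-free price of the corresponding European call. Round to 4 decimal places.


Answer: Call price = 5.2691

Derivation:
Put-call parity: C - P = S_0 * exp(-qT) - K * exp(-rT).
S_0 * exp(-qT) = 22.4400 * 1.00000000 = 22.44000000
K * exp(-rT) = 19.5900 * 0.93753611 = 18.36633248
C = P + S*exp(-qT) - K*exp(-rT)
C = 1.1954 + 22.44000000 - 18.36633248 = 5.2691


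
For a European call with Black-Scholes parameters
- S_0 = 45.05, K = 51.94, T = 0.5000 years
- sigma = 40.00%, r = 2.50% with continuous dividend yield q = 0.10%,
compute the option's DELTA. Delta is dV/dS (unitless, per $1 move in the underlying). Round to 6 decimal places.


d1 = -0.3193160658; d2 = -0.6021587782
phi(d1) = 0.3791134008; exp(-qT) = 0.9995001250; exp(-rT) = 0.9875778005
N(d1) = 0.3747434256
Delta = exp(-qT) * N(d1) = 0.9995001250 * 0.3747434256 = 0.374556

Answer: Delta = 0.374556


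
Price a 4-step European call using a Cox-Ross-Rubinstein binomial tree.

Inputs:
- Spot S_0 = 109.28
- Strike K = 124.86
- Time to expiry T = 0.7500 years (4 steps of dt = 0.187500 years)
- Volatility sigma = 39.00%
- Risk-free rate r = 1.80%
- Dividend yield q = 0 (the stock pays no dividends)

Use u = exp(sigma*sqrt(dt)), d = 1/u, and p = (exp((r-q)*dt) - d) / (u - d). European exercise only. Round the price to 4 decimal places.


dt = T/N = 0.187500
u = exp(sigma*sqrt(dt)) = 1.183972; d = 1/u = 0.844615
p = (exp((r-q)*dt) - d) / (u - d) = 0.467843
Discount per step: exp(-r*dt) = 0.996631
Stock lattice S(k, i) with i counting down-moves:
  k=0: S(0,0) = 109.2800
  k=1: S(1,0) = 129.3845; S(1,1) = 92.2995
  k=2: S(2,0) = 153.1876; S(2,1) = 109.2800; S(2,2) = 77.9575
  k=3: S(3,0) = 181.3698; S(3,1) = 129.3845; S(3,2) = 92.2995; S(3,3) = 65.8440
  k=4: S(4,0) = 214.7368; S(4,1) = 153.1876; S(4,2) = 109.2800; S(4,3) = 77.9575; S(4,4) = 55.6128
Terminal payoffs V(N, i) = max(S_T - K, 0):
  V(4,0) = 89.876825; V(4,1) = 28.327598; V(4,2) = 0.000000; V(4,3) = 0.000000; V(4,4) = 0.000000
Backward induction: V(k, i) = exp(-r*dt) * [p * V(k+1, i) + (1-p) * V(k+1, i+1)].
  V(3,0) = exp(-r*dt) * [p*89.876825 + (1-p)*28.327598] = 56.930531
  V(3,1) = exp(-r*dt) * [p*28.327598 + (1-p)*0.000000] = 13.208226
  V(3,2) = exp(-r*dt) * [p*0.000000 + (1-p)*0.000000] = 0.000000
  V(3,3) = exp(-r*dt) * [p*0.000000 + (1-p)*0.000000] = 0.000000
  V(2,0) = exp(-r*dt) * [p*56.930531 + (1-p)*13.208226] = 33.549994
  V(2,1) = exp(-r*dt) * [p*13.208226 + (1-p)*0.000000] = 6.158561
  V(2,2) = exp(-r*dt) * [p*0.000000 + (1-p)*0.000000] = 0.000000
  V(1,0) = exp(-r*dt) * [p*33.549994 + (1-p)*6.158561] = 18.909534
  V(1,1) = exp(-r*dt) * [p*6.158561 + (1-p)*0.000000] = 2.871534
  V(0,0) = exp(-r*dt) * [p*18.909534 + (1-p)*2.871534] = 10.339850

Answer: Price = V(0,0) = 10.3399


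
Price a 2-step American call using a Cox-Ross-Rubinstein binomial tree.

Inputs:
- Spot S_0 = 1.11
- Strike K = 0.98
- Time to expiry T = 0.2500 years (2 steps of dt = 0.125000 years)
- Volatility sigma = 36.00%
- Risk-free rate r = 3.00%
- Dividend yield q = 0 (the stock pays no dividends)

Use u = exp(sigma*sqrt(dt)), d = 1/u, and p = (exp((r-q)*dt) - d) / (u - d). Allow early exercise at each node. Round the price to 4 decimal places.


dt = T/N = 0.125000
u = exp(sigma*sqrt(dt)) = 1.135734; d = 1/u = 0.880488
p = (exp((r-q)*dt) - d) / (u - d) = 0.482942
Discount per step: exp(-r*dt) = 0.996257
Stock lattice S(k, i) with i counting down-moves:
  k=0: S(0,0) = 1.1100
  k=1: S(1,0) = 1.2607; S(1,1) = 0.9773
  k=2: S(2,0) = 1.4318; S(2,1) = 1.1100; S(2,2) = 0.8605
Terminal payoffs V(N, i) = max(S_T - K, 0):
  V(2,0) = 0.451780; V(2,1) = 0.130000; V(2,2) = 0.000000
Backward induction: V(k, i) = exp(-r*dt) * [p * V(k+1, i) + (1-p) * V(k+1, i+1)]; then take max(V_cont, immediate exercise) for American.
  V(1,0) = exp(-r*dt) * [p*0.451780 + (1-p)*0.130000] = 0.284333; exercise = 0.280665; V(1,0) = max -> 0.284333
  V(1,1) = exp(-r*dt) * [p*0.130000 + (1-p)*0.000000] = 0.062548; exercise = 0.000000; V(1,1) = max -> 0.062548
  V(0,0) = exp(-r*dt) * [p*0.284333 + (1-p)*0.062548] = 0.169022; exercise = 0.130000; V(0,0) = max -> 0.169022

Answer: Price = V(0,0) = 0.1690


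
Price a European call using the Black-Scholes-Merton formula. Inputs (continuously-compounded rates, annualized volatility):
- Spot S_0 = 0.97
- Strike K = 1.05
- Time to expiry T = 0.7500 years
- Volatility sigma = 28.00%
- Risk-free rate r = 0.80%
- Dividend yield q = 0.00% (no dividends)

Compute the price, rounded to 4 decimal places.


Answer: Price = 0.0647

Derivation:
d1 = (ln(S/K) + (r - q + 0.5*sigma^2) * T) / (sigma * sqrt(T)) = -0.18083176
d2 = d1 - sigma * sqrt(T) = -0.42331887
exp(-rT) = 0.99401796; exp(-qT) = 1.00000000
C = S_0 * exp(-qT) * N(d1) - K * exp(-rT) * N(d2)
N(d1) = 0.42824982; N(d2) = 0.33603131
C = 0.9700 * 1.00000000 * 0.42824982 - 1.0500 * 0.99401796 * 0.33603131 = 0.0647


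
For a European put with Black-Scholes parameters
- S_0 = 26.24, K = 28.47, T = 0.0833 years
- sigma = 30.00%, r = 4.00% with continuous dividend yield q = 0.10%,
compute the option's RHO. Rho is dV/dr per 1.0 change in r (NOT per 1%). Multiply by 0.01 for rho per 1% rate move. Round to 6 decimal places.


Answer: Rho = -1.958023

Derivation:
d1 = -0.8612178709; d2 = -0.9478030890
phi(d1) = 0.2753295201; exp(-qT) = 0.9999167035; exp(-rT) = 0.9966735450
N(-d2) = 0.8283851462
Rho = -K*T*exp(-rT)*N(-d2) = -28.4700 * 0.0833 * 0.9966735450 * 0.8283851462 = -1.958023


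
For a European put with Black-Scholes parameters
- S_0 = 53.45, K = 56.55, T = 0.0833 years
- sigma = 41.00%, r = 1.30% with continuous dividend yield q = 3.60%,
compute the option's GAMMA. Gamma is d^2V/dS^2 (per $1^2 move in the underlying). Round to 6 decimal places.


d1 = -0.4334635572; d2 = -0.5517966886
phi(d1) = 0.3631701358; exp(-qT) = 0.9970056919; exp(-rT) = 0.9989176861
Gamma = exp(-qT) * phi(d1) / (S * sigma * sqrt(T)) = 0.9970056919 * 0.3631701358 / (53.4500 * 0.4100 * 0.2886173938) = 0.057247

Answer: Gamma = 0.057247


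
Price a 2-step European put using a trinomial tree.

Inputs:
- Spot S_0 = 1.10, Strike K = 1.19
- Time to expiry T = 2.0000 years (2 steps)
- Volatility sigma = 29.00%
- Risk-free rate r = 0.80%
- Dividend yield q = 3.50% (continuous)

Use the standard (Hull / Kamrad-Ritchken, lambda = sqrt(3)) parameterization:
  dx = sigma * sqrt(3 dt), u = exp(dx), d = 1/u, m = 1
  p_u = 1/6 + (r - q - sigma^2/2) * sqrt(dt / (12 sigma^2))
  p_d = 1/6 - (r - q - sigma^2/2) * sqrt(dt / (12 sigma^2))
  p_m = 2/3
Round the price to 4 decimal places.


dt = T/N = 1.000000; dx = sigma*sqrt(3*dt) = 0.502295
u = exp(dx) = 1.652509; d = 1/u = 0.605140
p_u = 0.097932, p_m = 0.666667, p_d = 0.235401
Discount per step: exp(-r*dt) = 0.992032
Stock lattice S(k, j) with j the centered position index:
  k=0: S(0,+0) = 1.1000
  k=1: S(1,-1) = 0.6657; S(1,+0) = 1.1000; S(1,+1) = 1.8178
  k=2: S(2,-2) = 0.4028; S(2,-1) = 0.6657; S(2,+0) = 1.1000; S(2,+1) = 1.8178; S(2,+2) = 3.0039
Terminal payoffs V(N, j) = max(K - S_T, 0):
  V(2,-2) = 0.787186; V(2,-1) = 0.524346; V(2,+0) = 0.090000; V(2,+1) = 0.000000; V(2,+2) = 0.000000
Backward induction: V(k, j) = exp(-r*dt) * [p_u * V(k+1, j+1) + p_m * V(k+1, j) + p_d * V(k+1, j-1)]
  V(1,-1) = exp(-r*dt) * [p_u*0.090000 + p_m*0.524346 + p_d*0.787186] = 0.539350
  V(1,+0) = exp(-r*dt) * [p_u*0.000000 + p_m*0.090000 + p_d*0.524346] = 0.181970
  V(1,+1) = exp(-r*dt) * [p_u*0.000000 + p_m*0.000000 + p_d*0.090000] = 0.021017
  V(0,+0) = exp(-r*dt) * [p_u*0.021017 + p_m*0.181970 + p_d*0.539350] = 0.248341

Answer: Price = V(0,0) = 0.2483


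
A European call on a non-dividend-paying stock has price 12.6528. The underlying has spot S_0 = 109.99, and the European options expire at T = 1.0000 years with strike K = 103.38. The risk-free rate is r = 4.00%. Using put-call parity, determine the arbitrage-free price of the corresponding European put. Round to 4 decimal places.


Answer: Put price = 1.9892

Derivation:
Put-call parity: C - P = S_0 * exp(-qT) - K * exp(-rT).
S_0 * exp(-qT) = 109.9900 * 1.00000000 = 109.99000000
K * exp(-rT) = 103.3800 * 0.96078944 = 99.32641222
P = C - S*exp(-qT) + K*exp(-rT)
P = 12.6528 - 109.99000000 + 99.32641222 = 1.9892


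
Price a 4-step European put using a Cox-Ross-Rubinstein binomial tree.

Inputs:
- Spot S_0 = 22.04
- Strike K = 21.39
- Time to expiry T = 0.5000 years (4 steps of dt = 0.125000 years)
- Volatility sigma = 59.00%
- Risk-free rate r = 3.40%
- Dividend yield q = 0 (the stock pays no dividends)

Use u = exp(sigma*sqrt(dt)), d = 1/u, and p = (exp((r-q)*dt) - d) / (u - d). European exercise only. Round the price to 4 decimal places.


Answer: Price = V(0,0) = 2.9701

Derivation:
dt = T/N = 0.125000
u = exp(sigma*sqrt(dt)) = 1.231948; d = 1/u = 0.811723
p = (exp((r-q)*dt) - d) / (u - d) = 0.458174
Discount per step: exp(-r*dt) = 0.995759
Stock lattice S(k, i) with i counting down-moves:
  k=0: S(0,0) = 22.0400
  k=1: S(1,0) = 27.1521; S(1,1) = 17.8904
  k=2: S(2,0) = 33.4500; S(2,1) = 22.0400; S(2,2) = 14.5220
  k=3: S(3,0) = 41.2087; S(3,1) = 27.1521; S(3,2) = 17.8904; S(3,3) = 11.7879
  k=4: S(4,0) = 50.7669; S(4,1) = 33.4500; S(4,2) = 22.0400; S(4,3) = 14.5220; S(4,4) = 9.5685
Terminal payoffs V(N, i) = max(K - S_T, 0):
  V(4,0) = 0.000000; V(4,1) = 0.000000; V(4,2) = 0.000000; V(4,3) = 6.867982; V(4,4) = 11.821533
Backward induction: V(k, i) = exp(-r*dt) * [p * V(k+1, i) + (1-p) * V(k+1, i+1)].
  V(3,0) = exp(-r*dt) * [p*0.000000 + (1-p)*0.000000] = 0.000000
  V(3,1) = exp(-r*dt) * [p*0.000000 + (1-p)*0.000000] = 0.000000
  V(3,2) = exp(-r*dt) * [p*0.000000 + (1-p)*6.867982] = 3.705467
  V(3,3) = exp(-r*dt) * [p*6.867982 + (1-p)*11.821533] = 9.511434
  V(2,0) = exp(-r*dt) * [p*0.000000 + (1-p)*0.000000] = 0.000000
  V(2,1) = exp(-r*dt) * [p*0.000000 + (1-p)*3.705467] = 1.999203
  V(2,2) = exp(-r*dt) * [p*3.705467 + (1-p)*9.511434] = 6.822233
  V(1,0) = exp(-r*dt) * [p*0.000000 + (1-p)*1.999203] = 1.078626
  V(1,1) = exp(-r*dt) * [p*1.999203 + (1-p)*6.822233] = 4.592883
  V(0,0) = exp(-r*dt) * [p*1.078626 + (1-p)*4.592883] = 2.970091


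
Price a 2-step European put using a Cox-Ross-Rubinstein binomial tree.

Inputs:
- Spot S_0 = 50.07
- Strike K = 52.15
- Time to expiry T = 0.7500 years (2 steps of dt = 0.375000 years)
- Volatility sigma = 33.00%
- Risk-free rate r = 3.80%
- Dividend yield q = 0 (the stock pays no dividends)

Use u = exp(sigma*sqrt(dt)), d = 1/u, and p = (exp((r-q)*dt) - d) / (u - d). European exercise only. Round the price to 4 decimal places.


Answer: Price = V(0,0) = 5.8386

Derivation:
dt = T/N = 0.375000
u = exp(sigma*sqrt(dt)) = 1.223949; d = 1/u = 0.817027
p = (exp((r-q)*dt) - d) / (u - d) = 0.484920
Discount per step: exp(-r*dt) = 0.985851
Stock lattice S(k, i) with i counting down-moves:
  k=0: S(0,0) = 50.0700
  k=1: S(1,0) = 61.2832; S(1,1) = 40.9086
  k=2: S(2,0) = 75.0075; S(2,1) = 50.0700; S(2,2) = 33.4234
Terminal payoffs V(N, i) = max(K - S_T, 0):
  V(2,0) = 0.000000; V(2,1) = 2.080000; V(2,2) = 18.726601
Backward induction: V(k, i) = exp(-r*dt) * [p * V(k+1, i) + (1-p) * V(k+1, i+1)].
  V(1,0) = exp(-r*dt) * [p*0.000000 + (1-p)*2.080000] = 1.056207
  V(1,1) = exp(-r*dt) * [p*2.080000 + (1-p)*18.726601] = 10.503581
  V(0,0) = exp(-r*dt) * [p*1.056207 + (1-p)*10.503581] = 5.838564
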